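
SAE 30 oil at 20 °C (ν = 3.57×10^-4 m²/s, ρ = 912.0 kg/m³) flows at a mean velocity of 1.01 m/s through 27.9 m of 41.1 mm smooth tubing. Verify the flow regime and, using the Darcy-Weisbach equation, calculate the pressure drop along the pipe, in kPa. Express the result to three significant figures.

Δp ≈ 174 kPa

Re = VD/ν = 1.01·0.04110/3.57×10^-4 = 116 → laminar (Re < 2300)
f = 64/Re = 0.5504
h_f = f(L/D)V²/(2g) = 0.5504·(27.9/0.04110)·1.01²/(2·9.81) = 19.43 m
Δp = ρg·h_f = 912.0·9.81·19.43 = 173.8 kPa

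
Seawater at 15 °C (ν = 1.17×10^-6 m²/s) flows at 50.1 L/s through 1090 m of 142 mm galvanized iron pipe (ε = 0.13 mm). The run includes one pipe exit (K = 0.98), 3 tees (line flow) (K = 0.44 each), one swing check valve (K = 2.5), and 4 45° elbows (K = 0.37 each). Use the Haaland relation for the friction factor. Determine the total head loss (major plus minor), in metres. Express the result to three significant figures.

H_L ≈ 81.4 m

V = 4Q/(πD²) = 3.164 m/s; V²/2g = 0.5101 m
Re = 3.84×10^5, ε/D = 9.15×10^-4 → f = 0.01997 (Haaland)
Major: h_f = f(L/D)·V²/2g = 0.01997·7676·0.5101 = 78.20 m
Minor: ΣK = 6.28; h_m = ΣK·V²/2g = 3.203 m
Total H_L = 78.20 + 3.203 = 81.41 m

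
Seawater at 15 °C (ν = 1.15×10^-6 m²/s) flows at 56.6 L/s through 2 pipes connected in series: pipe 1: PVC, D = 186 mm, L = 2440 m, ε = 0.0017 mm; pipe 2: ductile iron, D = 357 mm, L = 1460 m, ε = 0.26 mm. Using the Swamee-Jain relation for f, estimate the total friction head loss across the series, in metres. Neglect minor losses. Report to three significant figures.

H ≈ 42.5 m

Pipe 1: V = 2.083 m/s, Re = 3.37×10^5, ε/D = 9.14×10^-6, f = 0.01418, h_1 = f(L/D)V²/2g = 41.15 m
Pipe 2: V = 0.5654 m/s, Re = 1.76×10^5, ε/D = 7.28×10^-4, f = 0.02025, h_2 = f(L/D)V²/2g = 1.349 m
Series → Q common, losses add: H = Σh = 42.49 m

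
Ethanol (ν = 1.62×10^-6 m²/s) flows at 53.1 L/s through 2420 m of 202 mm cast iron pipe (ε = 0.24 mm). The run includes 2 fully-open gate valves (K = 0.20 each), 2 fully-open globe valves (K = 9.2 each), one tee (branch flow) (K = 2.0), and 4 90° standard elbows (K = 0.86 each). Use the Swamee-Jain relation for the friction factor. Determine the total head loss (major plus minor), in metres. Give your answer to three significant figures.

H_L ≈ 40.0 m

V = 4Q/(πD²) = 1.657 m/s; V²/2g = 0.1399 m
Re = 2.07×10^5, ε/D = 0.00119 → f = 0.02187 (Swamee-Jain)
Major: h_f = f(L/D)·V²/2g = 0.02187·11980·0.1399 = 36.65 m
Minor: ΣK = 24.2; h_m = ΣK·V²/2g = 3.392 m
Total H_L = 36.65 + 3.392 = 40.05 m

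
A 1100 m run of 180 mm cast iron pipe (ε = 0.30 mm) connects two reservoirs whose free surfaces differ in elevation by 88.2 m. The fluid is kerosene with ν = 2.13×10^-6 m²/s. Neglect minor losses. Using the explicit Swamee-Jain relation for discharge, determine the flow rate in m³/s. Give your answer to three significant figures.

Q ≈ 0.0893 m³/s

Swamee-Jain (Type II): Q = -0.965·√(gD⁵h_f/L)·ln[ε/(3.7D) + √(3.17ν²L/(gD³h_f))]
√(gD⁵h_f/L) = √(9.81·0.180⁵·88.2/1100) = 0.01219
ε/(3.7D) = 4.50×10^-4; √(3.17ν²L/(gD³h_f)) = 5.60×10^-5
Q = -0.965·0.01219·ln(5.064×10^-4) = 0.08927 m³/s
Check: V = 3.51 m/s, Re = 2.96×10^5, f = 0.02317, h_f = 88.8 m ≈ 88.2 m ✓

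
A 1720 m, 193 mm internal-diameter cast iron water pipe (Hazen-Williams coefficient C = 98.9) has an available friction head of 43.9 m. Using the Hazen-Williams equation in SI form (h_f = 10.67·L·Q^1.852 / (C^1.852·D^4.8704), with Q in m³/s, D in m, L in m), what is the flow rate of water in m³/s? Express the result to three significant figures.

Q ≈ 0.0502 m³/s

Rearranging: Q = [h_f·C^1.852·D^4.8704 / (10.67·L)]^(1/1.852)
Q = [43.9·98.9^1.852·0.193^4.8704 / (10.67·1720)]^0.540 = 0.05023 m³/s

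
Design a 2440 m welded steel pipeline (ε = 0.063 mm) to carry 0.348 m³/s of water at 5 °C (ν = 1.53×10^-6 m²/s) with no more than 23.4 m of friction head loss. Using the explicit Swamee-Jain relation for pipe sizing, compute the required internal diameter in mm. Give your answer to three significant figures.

D ≈ 438 mm

Swamee-Jain (Type III): D = 0.66·[ε^1.25·(LQ²/(gh_f))^4.75 + ν·Q^9.4·(L/(gh_f))^5.2]^0.04
LQ²/(gh_f) = 1.287; L/(gh_f) = 10.63
Term 1 = ε^1.25·(…)^4.75 = 1.86×10^-5; Term 2 = ν·Q^9.4·(…)^5.2 = 1.63×10^-5
D = 0.66·(1.86×10^-5 + 1.63×10^-5)^0.04 = 0.4378 m = 438 mm
Check: V = 2.31 m/s, Re = 6.61×10^5, f = 0.01457, h_f = 22.1 m ≈ 23.4 m ✓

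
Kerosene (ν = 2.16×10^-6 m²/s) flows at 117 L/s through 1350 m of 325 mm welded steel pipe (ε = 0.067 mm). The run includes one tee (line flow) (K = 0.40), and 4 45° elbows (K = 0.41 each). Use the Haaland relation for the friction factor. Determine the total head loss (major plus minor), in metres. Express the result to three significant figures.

V = 4Q/(πD²) = 1.410 m/s; V²/2g = 0.1014 m
Re = 2.12×10^5, ε/D = 2.06×10^-4 → f = 0.01678 (Haaland)
Major: h_f = f(L/D)·V²/2g = 0.01678·4154·0.1014 = 7.068 m
Minor: ΣK = 2.04; h_m = ΣK·V²/2g = 0.2068 m
Total H_L = 7.068 + 0.2068 = 7.275 m

H_L ≈ 7.27 m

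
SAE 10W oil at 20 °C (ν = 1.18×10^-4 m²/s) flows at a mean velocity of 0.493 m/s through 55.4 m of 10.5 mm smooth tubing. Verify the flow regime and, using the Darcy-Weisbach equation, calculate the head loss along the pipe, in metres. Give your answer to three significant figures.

h_f ≈ 95.4 m

Re = VD/ν = 0.493·0.01050/1.18×10^-4 = 43.9 → laminar (Re < 2300)
f = 64/Re = 1.459
h_f = f(L/D)V²/(2g) = 1.459·(55.4/0.01050)·0.493²/(2·9.81) = 95.35 m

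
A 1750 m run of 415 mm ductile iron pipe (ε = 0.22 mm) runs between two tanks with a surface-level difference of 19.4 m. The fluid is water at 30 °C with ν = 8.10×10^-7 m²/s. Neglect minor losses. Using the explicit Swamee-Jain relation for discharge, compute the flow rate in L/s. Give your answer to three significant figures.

Swamee-Jain (Type II): Q = -0.965·√(gD⁵h_f/L)·ln[ε/(3.7D) + √(3.17ν²L/(gD³h_f))]
√(gD⁵h_f/L) = √(9.81·0.415⁵·19.4/1750) = 0.03659
ε/(3.7D) = 1.43×10^-4; √(3.17ν²L/(gD³h_f)) = 1.64×10^-5
Q = -0.965·0.03659·ln(1.596×10^-4) = 0.3087 m³/s
Check: V = 2.28 m/s, Re = 1.17×10^6, f = 0.01743, h_f = 19.5 m ≈ 19.4 m ✓

Q ≈ 309 L/s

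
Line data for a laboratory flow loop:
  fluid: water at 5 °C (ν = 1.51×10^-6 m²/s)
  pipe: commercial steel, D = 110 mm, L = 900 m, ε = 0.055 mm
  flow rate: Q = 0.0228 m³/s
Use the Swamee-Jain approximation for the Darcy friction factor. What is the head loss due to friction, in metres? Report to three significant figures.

V = 4Q/(πD²) = 4·0.0228/(π·0.110²) = 2.399 m/s
Re = VD/ν = 2.399·0.110/1.51×10^-6 = 1.75×10^5 → turbulent
ε/D = 0.055/110 = 5.00×10^-4
Swamee-Jain: f = 0.01917
h_f = f(L/D)V²/(2g) = 0.01917·(900/0.110)·2.399²/(2·9.81) = 46.02 m

h_f ≈ 46.0 m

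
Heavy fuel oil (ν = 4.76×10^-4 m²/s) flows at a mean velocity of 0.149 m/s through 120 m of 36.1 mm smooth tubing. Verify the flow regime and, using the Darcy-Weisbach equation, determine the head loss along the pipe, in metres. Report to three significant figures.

h_f ≈ 21.3 m

Re = VD/ν = 0.149·0.03610/4.76×10^-4 = 11.3 → laminar (Re < 2300)
f = 64/Re = 5.664
h_f = f(L/D)V²/(2g) = 5.664·(120/0.03610)·0.149²/(2·9.81) = 21.30 m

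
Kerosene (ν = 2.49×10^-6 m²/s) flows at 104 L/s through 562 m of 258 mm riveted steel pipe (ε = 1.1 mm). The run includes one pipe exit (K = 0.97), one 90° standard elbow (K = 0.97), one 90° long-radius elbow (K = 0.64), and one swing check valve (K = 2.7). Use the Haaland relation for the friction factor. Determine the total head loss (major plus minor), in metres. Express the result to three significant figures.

V = 4Q/(πD²) = 1.989 m/s; V²/2g = 0.2017 m
Re = 2.06×10^5, ε/D = 0.00426 → f = 0.02948 (Haaland)
Major: h_f = f(L/D)·V²/2g = 0.02948·2178·0.2017 = 12.95 m
Minor: ΣK = 5.28; h_m = ΣK·V²/2g = 1.065 m
Total H_L = 12.95 + 1.065 = 14.02 m

H_L ≈ 14.0 m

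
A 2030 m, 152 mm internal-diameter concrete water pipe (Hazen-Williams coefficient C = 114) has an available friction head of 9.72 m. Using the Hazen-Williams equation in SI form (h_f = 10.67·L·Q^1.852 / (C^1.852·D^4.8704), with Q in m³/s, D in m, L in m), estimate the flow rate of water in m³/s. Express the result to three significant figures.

Rearranging: Q = [h_f·C^1.852·D^4.8704 / (10.67·L)]^(1/1.852)
Q = [9.72·114^1.852·0.152^4.8704 / (10.67·2030)]^0.540 = 0.01252 m³/s

Q ≈ 0.0125 m³/s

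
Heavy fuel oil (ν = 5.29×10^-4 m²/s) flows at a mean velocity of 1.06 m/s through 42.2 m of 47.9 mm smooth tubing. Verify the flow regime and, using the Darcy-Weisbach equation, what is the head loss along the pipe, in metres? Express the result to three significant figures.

h_f ≈ 33.6 m

Re = VD/ν = 1.06·0.04790/5.29×10^-4 = 96.0 → laminar (Re < 2300)
f = 64/Re = 0.6668
h_f = f(L/D)V²/(2g) = 0.6668·(42.2/0.04790)·1.06²/(2·9.81) = 33.64 m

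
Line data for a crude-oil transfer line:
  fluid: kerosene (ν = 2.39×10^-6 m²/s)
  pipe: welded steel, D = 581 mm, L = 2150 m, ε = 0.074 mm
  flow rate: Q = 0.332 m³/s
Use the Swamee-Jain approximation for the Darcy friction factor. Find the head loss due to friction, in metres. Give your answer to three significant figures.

V = 4Q/(πD²) = 4·0.332/(π·0.581²) = 1.252 m/s
Re = VD/ν = 1.252·0.581/2.39×10^-6 = 3.04×10^5 → turbulent
ε/D = 0.074/581 = 1.27×10^-4
Swamee-Jain: f = 0.01566
h_f = f(L/D)V²/(2g) = 0.01566·(2150/0.581)·1.252²/(2·9.81) = 4.632 m

h_f ≈ 4.63 m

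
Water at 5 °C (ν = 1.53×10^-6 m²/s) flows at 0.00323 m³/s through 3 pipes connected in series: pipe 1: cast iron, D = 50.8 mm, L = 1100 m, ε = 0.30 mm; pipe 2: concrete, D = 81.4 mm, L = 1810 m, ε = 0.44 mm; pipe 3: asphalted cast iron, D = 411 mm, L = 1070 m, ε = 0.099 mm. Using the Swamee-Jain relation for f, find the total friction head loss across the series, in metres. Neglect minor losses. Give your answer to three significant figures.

H ≈ 110 m

Pipe 1: V = 1.594 m/s, Re = 5.29×10^4, ε/D = 0.00591, f = 0.03386, h_1 = f(L/D)V²/2g = 94.91 m
Pipe 2: V = 0.6207 m/s, Re = 3.30×10^4, ε/D = 0.00541, f = 0.03406, h_2 = f(L/D)V²/2g = 14.87 m
Pipe 3: V = 0.02435 m/s, Re = 6540, ε/D = 2.41×10^-4, f = 0.03528, h_3 = f(L/D)V²/2g = 0.002775 m
Series → Q common, losses add: H = Σh = 109.8 m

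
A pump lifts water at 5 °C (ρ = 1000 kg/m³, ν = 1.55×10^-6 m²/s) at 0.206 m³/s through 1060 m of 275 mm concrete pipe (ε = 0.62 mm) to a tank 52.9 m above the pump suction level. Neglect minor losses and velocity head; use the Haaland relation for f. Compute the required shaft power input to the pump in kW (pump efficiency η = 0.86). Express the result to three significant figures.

P_shaft ≈ 260 kW

V = 4Q/(πD²) = 3.468 m/s; Re = 6.15×10^5; ε/D = 0.00225; f = 0.02447
h_f = f(L/D)V²/2g = 57.84 m
Total head H = z + h_f = 52.9 + 57.84 = 110.7 m
P_hyd = ρgQH = 1000·9.81·0.206·110.7 = 223.8 kW
P_shaft = P_hyd/η = 223.8/0.86 = 260.2 kW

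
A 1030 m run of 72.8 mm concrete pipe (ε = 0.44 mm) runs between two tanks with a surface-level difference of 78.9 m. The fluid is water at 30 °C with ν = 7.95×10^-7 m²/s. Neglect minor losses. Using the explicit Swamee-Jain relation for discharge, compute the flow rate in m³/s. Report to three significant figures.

Swamee-Jain (Type II): Q = -0.965·√(gD⁵h_f/L)·ln[ε/(3.7D) + √(3.17ν²L/(gD³h_f))]
√(gD⁵h_f/L) = √(9.81·0.0728⁵·78.9/1030) = 0.001240
ε/(3.7D) = 0.00163; √(3.17ν²L/(gD³h_f)) = 8.31×10^-5
Q = -0.965·0.001240·ln(0.001717) = 0.007617 m³/s
Check: V = 1.83 m/s, Re = 1.68×10^5, f = 0.03288, h_f = 79.4 m ≈ 78.9 m ✓

Q ≈ 0.00762 m³/s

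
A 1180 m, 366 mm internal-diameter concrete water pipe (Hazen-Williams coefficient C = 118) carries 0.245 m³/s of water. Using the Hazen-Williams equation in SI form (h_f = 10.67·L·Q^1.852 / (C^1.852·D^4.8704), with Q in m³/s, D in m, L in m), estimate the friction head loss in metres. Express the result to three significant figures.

h_f = 10.67·1180·0.245^1.852 / (118^1.852·0.366^4.8704) = 18.10 m

h_f ≈ 18.1 m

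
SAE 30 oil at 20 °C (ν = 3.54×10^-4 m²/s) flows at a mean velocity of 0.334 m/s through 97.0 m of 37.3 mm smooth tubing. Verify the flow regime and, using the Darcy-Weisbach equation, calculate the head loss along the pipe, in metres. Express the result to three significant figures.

h_f ≈ 26.9 m

Re = VD/ν = 0.334·0.03730/3.54×10^-4 = 35.2 → laminar (Re < 2300)
f = 64/Re = 1.819
h_f = f(L/D)V²/(2g) = 1.819·(97.0/0.03730)·0.334²/(2·9.81) = 26.89 m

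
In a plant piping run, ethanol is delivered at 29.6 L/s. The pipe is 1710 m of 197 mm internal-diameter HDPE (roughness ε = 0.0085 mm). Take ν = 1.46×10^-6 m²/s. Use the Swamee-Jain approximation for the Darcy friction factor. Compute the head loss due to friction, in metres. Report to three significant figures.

V = 4Q/(πD²) = 4·0.0296/(π·0.197²) = 0.9711 m/s
Re = VD/ν = 0.9711·0.197/1.46×10^-6 = 1.31×10^5 → turbulent
ε/D = 0.0085/197 = 4.31×10^-5
Swamee-Jain: f = 0.01720
h_f = f(L/D)V²/(2g) = 0.01720·(1710/0.197)·0.9711²/(2·9.81) = 7.176 m

h_f ≈ 7.18 m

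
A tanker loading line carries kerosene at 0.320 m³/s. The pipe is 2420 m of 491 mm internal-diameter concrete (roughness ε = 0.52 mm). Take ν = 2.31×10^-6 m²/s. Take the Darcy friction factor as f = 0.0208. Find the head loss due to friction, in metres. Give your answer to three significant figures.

V = 4Q/(πD²) = 4·0.320/(π·0.491²) = 1.690 m/s
h_f = f(L/D)V²/(2g) = 0.02080·(2420/0.491)·1.690²/(2·9.81) = 14.92 m

h_f ≈ 14.9 m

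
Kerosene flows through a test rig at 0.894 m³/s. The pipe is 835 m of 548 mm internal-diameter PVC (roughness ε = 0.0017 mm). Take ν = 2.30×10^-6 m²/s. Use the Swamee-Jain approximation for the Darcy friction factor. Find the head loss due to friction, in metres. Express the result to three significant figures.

V = 4Q/(πD²) = 4·0.894/(π·0.548²) = 3.790 m/s
Re = VD/ν = 3.790·0.548/2.30×10^-6 = 9.03×10^5 → turbulent
ε/D = 0.0017/548 = 3.10×10^-6
Swamee-Jain: f = 0.01188
h_f = f(L/D)V²/(2g) = 0.01188·(835/0.548)·3.790²/(2·9.81) = 13.26 m

h_f ≈ 13.3 m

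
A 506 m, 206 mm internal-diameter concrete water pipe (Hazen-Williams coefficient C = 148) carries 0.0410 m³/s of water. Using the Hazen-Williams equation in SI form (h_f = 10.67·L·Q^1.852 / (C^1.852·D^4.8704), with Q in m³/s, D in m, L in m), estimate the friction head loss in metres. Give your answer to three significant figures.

h_f = 10.67·506·0.0410^1.852 / (148^1.852·0.206^4.8704) = 3.059 m

h_f ≈ 3.06 m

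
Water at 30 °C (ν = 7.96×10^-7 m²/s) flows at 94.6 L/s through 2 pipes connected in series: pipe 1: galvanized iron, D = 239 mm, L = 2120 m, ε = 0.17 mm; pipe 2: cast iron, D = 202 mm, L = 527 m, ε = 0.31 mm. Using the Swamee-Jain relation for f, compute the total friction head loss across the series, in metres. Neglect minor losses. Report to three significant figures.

H ≈ 63.6 m

Pipe 1: V = 2.109 m/s, Re = 6.33×10^5, ε/D = 7.11×10^-4, f = 0.01882, h_1 = f(L/D)V²/2g = 37.84 m
Pipe 2: V = 2.952 m/s, Re = 7.49×10^5, ε/D = 0.00153, f = 0.02225, h_2 = f(L/D)V²/2g = 25.78 m
Series → Q common, losses add: H = Σh = 63.61 m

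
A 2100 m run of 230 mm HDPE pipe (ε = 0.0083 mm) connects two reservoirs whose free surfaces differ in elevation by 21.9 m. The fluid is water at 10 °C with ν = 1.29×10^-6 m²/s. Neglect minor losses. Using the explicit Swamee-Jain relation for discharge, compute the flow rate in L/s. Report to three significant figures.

Q ≈ 74.4 L/s

Swamee-Jain (Type II): Q = -0.965·√(gD⁵h_f/L)·ln[ε/(3.7D) + √(3.17ν²L/(gD³h_f))]
√(gD⁵h_f/L) = √(9.81·0.230⁵·21.9/2100) = 0.008115
ε/(3.7D) = 9.75×10^-6; √(3.17ν²L/(gD³h_f)) = 6.51×10^-5
Q = -0.965·0.008115·ln(7.485×10^-5) = 0.07439 m³/s
Check: V = 1.79 m/s, Re = 3.19×10^5, f = 0.01464, h_f = 21.8 m ≈ 21.9 m ✓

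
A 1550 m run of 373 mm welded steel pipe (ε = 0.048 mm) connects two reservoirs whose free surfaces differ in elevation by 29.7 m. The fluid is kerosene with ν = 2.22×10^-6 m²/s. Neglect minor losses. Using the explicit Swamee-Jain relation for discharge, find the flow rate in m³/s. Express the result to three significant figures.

Swamee-Jain (Type II): Q = -0.965·√(gD⁵h_f/L)·ln[ε/(3.7D) + √(3.17ν²L/(gD³h_f))]
√(gD⁵h_f/L) = √(9.81·0.373⁵·29.7/1550) = 0.03684
ε/(3.7D) = 3.48×10^-5; √(3.17ν²L/(gD³h_f)) = 4.00×10^-5
Q = -0.965·0.03684·ln(7.480×10^-5) = 0.3378 m³/s
Check: V = 3.09 m/s, Re = 5.19×10^5, f = 0.01473, h_f = 29.8 m ≈ 29.7 m ✓

Q ≈ 0.338 m³/s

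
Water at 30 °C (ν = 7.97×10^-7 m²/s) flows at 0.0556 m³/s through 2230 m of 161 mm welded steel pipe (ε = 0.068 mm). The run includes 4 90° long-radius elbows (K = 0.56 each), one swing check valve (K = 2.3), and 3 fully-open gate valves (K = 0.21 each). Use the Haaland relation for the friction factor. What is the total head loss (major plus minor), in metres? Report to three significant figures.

V = 4Q/(πD²) = 2.731 m/s; V²/2g = 0.3802 m
Re = 5.52×10^5, ε/D = 4.22×10^-4 → f = 0.01698 (Haaland)
Major: h_f = f(L/D)·V²/2g = 0.01698·13851·0.3802 = 89.42 m
Minor: ΣK = 5.17; h_m = ΣK·V²/2g = 1.965 m
Total H_L = 89.42 + 1.965 = 91.39 m

H_L ≈ 91.4 m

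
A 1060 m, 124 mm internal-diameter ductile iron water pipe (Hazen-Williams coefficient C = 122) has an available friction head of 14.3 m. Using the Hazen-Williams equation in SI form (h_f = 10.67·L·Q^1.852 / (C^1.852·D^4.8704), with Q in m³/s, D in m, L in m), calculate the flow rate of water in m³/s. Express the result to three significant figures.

Rearranging: Q = [h_f·C^1.852·D^4.8704 / (10.67·L)]^(1/1.852)
Q = [14.3·122^1.852·0.124^4.8704 / (10.67·1060)]^0.540 = 0.01372 m³/s

Q ≈ 0.0137 m³/s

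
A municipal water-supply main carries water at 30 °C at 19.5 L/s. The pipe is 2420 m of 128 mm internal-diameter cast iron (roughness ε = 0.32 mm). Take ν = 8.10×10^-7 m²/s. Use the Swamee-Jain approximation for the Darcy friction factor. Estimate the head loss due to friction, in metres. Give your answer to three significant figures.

V = 4Q/(πD²) = 4·0.0195/(π·0.128²) = 1.515 m/s
Re = VD/ν = 1.515·0.128/8.10×10^-7 = 2.39×10^5 → turbulent
ε/D = 0.32/128 = 0.00250
Swamee-Jain: f = 0.02568
h_f = f(L/D)V²/(2g) = 0.02568·(2420/0.128)·1.515²/(2·9.81) = 56.83 m

h_f ≈ 56.8 m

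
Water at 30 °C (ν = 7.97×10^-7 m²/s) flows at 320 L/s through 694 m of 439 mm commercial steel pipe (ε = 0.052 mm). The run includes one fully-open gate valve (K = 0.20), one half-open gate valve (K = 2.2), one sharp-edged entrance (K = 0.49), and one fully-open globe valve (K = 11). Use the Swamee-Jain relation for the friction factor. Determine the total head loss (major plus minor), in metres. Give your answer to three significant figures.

V = 4Q/(πD²) = 2.114 m/s; V²/2g = 0.2278 m
Re = 1.16×10^6, ε/D = 1.18×10^-4 → f = 0.01362 (Swamee-Jain)
Major: h_f = f(L/D)·V²/2g = 0.01362·1581·0.2278 = 4.905 m
Minor: ΣK = 13.9; h_m = ΣK·V²/2g = 3.164 m
Total H_L = 4.905 + 3.164 = 8.069 m

H_L ≈ 8.07 m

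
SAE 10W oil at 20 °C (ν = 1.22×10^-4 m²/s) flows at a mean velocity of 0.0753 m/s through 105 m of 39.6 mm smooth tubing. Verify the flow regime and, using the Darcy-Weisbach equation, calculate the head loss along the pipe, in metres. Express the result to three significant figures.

Re = VD/ν = 0.0753·0.03960/1.22×10^-4 = 24.4 → laminar (Re < 2300)
f = 64/Re = 2.618
h_f = f(L/D)V²/(2g) = 2.618·(105/0.03960)·0.0753²/(2·9.81) = 2.006 m

h_f ≈ 2.01 m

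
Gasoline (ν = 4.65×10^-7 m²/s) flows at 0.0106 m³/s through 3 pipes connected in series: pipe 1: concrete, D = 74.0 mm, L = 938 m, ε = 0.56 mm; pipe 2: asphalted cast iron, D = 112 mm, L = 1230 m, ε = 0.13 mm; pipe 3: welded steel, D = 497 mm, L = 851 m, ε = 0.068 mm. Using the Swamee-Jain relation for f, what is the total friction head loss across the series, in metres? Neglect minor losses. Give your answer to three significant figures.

Pipe 1: V = 2.465 m/s, Re = 3.92×10^5, ε/D = 0.00757, f = 0.03486, h_1 = f(L/D)V²/2g = 136.8 m
Pipe 2: V = 1.076 m/s, Re = 2.59×10^5, ε/D = 0.00116, f = 0.02152, h_2 = f(L/D)V²/2g = 13.95 m
Pipe 3: V = 0.05464 m/s, Re = 5.84×10^4, ε/D = 1.37×10^-4, f = 0.02065, h_3 = f(L/D)V²/2g = 0.005380 m
Series → Q common, losses add: H = Σh = 150.7 m

H ≈ 151 m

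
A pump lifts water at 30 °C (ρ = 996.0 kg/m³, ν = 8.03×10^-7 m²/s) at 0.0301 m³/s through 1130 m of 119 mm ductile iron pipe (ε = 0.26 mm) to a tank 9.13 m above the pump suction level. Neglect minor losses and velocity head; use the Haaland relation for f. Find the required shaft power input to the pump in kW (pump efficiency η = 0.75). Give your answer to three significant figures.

V = 4Q/(πD²) = 2.706 m/s; Re = 4.01×10^5; ε/D = 0.00218; f = 0.02441
h_f = f(L/D)V²/2g = 86.51 m
Total head H = z + h_f = 9.13 + 86.51 = 95.64 m
P_hyd = ρgQH = 996.0·9.81·0.0301·95.64 = 28.13 kW
P_shaft = P_hyd/η = 28.13/0.75 = 37.51 kW

P_shaft ≈ 37.5 kW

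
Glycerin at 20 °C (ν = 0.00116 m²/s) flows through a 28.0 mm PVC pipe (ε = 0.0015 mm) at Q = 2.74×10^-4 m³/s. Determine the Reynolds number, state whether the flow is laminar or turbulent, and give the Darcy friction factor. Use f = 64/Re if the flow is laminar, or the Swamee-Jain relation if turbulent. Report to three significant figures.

V = 4Q/(πD²) = 0.4450 m/s
Re = VD/ν = 0.4450·0.0280/0.00116 = 10.7
Re < 2300 → laminar → f = 64/Re = 5.958

Re ≈ 10.7; laminar; f = 64/Re ≈ 5.96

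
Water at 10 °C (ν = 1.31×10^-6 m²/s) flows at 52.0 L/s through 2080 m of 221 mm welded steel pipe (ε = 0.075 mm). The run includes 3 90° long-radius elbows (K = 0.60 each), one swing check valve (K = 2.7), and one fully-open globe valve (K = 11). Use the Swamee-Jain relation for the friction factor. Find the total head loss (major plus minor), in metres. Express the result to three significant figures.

V = 4Q/(πD²) = 1.356 m/s; V²/2g = 0.09366 m
Re = 2.29×10^5, ε/D = 3.39×10^-4 → f = 0.01778 (Swamee-Jain)
Major: h_f = f(L/D)·V²/2g = 0.01778·9412·0.09366 = 15.67 m
Minor: ΣK = 15.5; h_m = ΣK·V²/2g = 1.452 m
Total H_L = 15.67 + 1.452 = 17.13 m

H_L ≈ 17.1 m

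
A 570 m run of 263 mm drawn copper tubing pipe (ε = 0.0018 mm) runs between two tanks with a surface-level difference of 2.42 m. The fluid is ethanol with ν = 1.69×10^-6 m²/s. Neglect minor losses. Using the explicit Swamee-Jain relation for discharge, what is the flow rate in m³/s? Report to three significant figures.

Q ≈ 0.0636 m³/s

Swamee-Jain (Type II): Q = -0.965·√(gD⁵h_f/L)·ln[ε/(3.7D) + √(3.17ν²L/(gD³h_f))]
√(gD⁵h_f/L) = √(9.81·0.263⁵·2.42/570) = 0.007239
ε/(3.7D) = 1.85×10^-6; √(3.17ν²L/(gD³h_f)) = 1.09×10^-4
Q = -0.965·0.007239·ln(1.112×10^-4) = 0.06360 m³/s
Check: V = 1.17 m/s, Re = 1.82×10^5, f = 0.01588, h_f = 2.40 m ≈ 2.42 m ✓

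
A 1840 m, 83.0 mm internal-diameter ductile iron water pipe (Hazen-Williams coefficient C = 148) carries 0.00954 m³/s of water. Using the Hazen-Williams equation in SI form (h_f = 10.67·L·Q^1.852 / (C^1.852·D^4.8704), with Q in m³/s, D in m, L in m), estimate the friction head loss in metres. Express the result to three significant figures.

h_f = 10.67·1840·0.00954^1.852 / (148^1.852·0.0830^4.8704) = 62.56 m

h_f ≈ 62.6 m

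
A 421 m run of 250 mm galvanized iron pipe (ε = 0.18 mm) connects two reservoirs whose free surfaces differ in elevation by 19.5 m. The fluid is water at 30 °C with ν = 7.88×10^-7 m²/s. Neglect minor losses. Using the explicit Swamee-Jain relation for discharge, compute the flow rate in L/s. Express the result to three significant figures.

Q ≈ 172 L/s

Swamee-Jain (Type II): Q = -0.965·√(gD⁵h_f/L)·ln[ε/(3.7D) + √(3.17ν²L/(gD³h_f))]
√(gD⁵h_f/L) = √(9.81·0.250⁵·19.5/421) = 0.02106
ε/(3.7D) = 1.95×10^-4; √(3.17ν²L/(gD³h_f)) = 1.67×10^-5
Q = -0.965·0.02106·ln(2.112×10^-4) = 0.1720 m³/s
Check: V = 3.50 m/s, Re = 1.11×10^6, f = 0.01859, h_f = 19.6 m ≈ 19.5 m ✓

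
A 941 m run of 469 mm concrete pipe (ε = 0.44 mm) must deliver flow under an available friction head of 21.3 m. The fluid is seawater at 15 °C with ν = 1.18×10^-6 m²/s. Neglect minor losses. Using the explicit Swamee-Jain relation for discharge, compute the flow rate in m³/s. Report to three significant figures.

Q ≈ 0.564 m³/s

Swamee-Jain (Type II): Q = -0.965·√(gD⁵h_f/L)·ln[ε/(3.7D) + √(3.17ν²L/(gD³h_f))]
√(gD⁵h_f/L) = √(9.81·0.469⁵·21.3/941) = 0.07098
ε/(3.7D) = 2.54×10^-4; √(3.17ν²L/(gD³h_f)) = 1.39×10^-5
Q = -0.965·0.07098·ln(2.674×10^-4) = 0.5635 m³/s
Check: V = 3.26 m/s, Re = 1.30×10^6, f = 0.01966, h_f = 21.4 m ≈ 21.3 m ✓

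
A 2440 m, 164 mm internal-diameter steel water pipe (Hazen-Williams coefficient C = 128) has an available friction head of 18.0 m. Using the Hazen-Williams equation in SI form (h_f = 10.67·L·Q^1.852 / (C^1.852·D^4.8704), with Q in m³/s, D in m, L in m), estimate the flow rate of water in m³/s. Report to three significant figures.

Rearranging: Q = [h_f·C^1.852·D^4.8704 / (10.67·L)]^(1/1.852)
Q = [18.0·128^1.852·0.164^4.8704 / (10.67·2440)]^0.540 = 0.02168 m³/s

Q ≈ 0.0217 m³/s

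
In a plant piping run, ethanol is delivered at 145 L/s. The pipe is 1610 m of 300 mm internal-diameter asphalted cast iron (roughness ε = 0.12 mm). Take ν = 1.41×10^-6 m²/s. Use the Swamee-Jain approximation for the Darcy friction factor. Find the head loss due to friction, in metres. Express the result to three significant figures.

h_f ≈ 19.9 m

V = 4Q/(πD²) = 4·0.145/(π·0.300²) = 2.051 m/s
Re = VD/ν = 2.051·0.300/1.41×10^-6 = 4.36×10^5 → turbulent
ε/D = 0.12/300 = 4.00×10^-4
Swamee-Jain: f = 0.01726
h_f = f(L/D)V²/(2g) = 0.01726·(1610/0.300)·2.051²/(2·9.81) = 19.86 m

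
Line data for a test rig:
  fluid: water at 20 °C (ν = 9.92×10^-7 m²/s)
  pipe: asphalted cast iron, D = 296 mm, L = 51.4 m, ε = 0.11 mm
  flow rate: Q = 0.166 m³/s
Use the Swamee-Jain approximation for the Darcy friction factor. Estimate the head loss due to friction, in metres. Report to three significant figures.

h_f ≈ 0.854 m

V = 4Q/(πD²) = 4·0.166/(π·0.296²) = 2.412 m/s
Re = VD/ν = 2.412·0.296/9.92×10^-7 = 7.20×10^5 → turbulent
ε/D = 0.11/296 = 3.72×10^-4
Swamee-Jain: f = 0.01659
h_f = f(L/D)V²/(2g) = 0.01659·(51.4/0.296)·2.412²/(2·9.81) = 0.8543 m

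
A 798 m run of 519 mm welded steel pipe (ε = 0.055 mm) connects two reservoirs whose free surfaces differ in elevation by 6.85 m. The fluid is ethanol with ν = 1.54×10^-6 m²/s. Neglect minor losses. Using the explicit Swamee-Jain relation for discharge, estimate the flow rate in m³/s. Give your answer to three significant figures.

Q ≈ 0.534 m³/s

Swamee-Jain (Type II): Q = -0.965·√(gD⁵h_f/L)·ln[ε/(3.7D) + √(3.17ν²L/(gD³h_f))]
√(gD⁵h_f/L) = √(9.81·0.519⁵·6.85/798) = 0.05631
ε/(3.7D) = 2.86×10^-5; √(3.17ν²L/(gD³h_f)) = 2.53×10^-5
Q = -0.965·0.05631·ln(5.391×10^-5) = 0.5341 m³/s
Check: V = 2.52 m/s, Re = 8.51×10^5, f = 0.01378, h_f = 6.88 m ≈ 6.85 m ✓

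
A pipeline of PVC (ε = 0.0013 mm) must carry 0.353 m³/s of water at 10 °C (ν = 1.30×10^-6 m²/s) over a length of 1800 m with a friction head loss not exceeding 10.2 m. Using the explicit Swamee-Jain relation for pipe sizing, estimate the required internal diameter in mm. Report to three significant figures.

D ≈ 473 mm

Swamee-Jain (Type III): D = 0.66·[ε^1.25·(LQ²/(gh_f))^4.75 + ν·Q^9.4·(L/(gh_f))^5.2]^0.04
LQ²/(gh_f) = 2.242; L/(gh_f) = 17.99
Term 1 = ε^1.25·(…)^4.75 = 2.03×10^-6; Term 2 = ν·Q^9.4·(…)^5.2 = 2.45×10^-4
D = 0.66·(2.03×10^-6 + 2.45×10^-4)^0.04 = 0.4734 m = 473 mm
Check: V = 2.01 m/s, Re = 7.30×10^5, f = 0.01230, h_f = 9.59 m ≈ 10.2 m ✓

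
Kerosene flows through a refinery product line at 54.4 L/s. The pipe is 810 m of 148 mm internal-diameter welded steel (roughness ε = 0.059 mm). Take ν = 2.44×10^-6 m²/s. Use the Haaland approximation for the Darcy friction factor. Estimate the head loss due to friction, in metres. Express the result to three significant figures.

h_f ≈ 50.7 m

V = 4Q/(πD²) = 4·0.0544/(π·0.148²) = 3.162 m/s
Re = VD/ν = 3.162·0.148/2.44×10^-6 = 1.92×10^5 → turbulent
ε/D = 0.059/148 = 3.99×10^-4
Haaland: f = 0.01816
h_f = f(L/D)V²/(2g) = 0.01816·(810/0.148)·3.162²/(2·9.81) = 50.65 m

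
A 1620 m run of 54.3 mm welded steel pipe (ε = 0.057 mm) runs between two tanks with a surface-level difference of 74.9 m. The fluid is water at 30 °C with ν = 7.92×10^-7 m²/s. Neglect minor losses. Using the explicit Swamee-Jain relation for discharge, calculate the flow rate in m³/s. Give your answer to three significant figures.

Q ≈ 0.00344 m³/s

Swamee-Jain (Type II): Q = -0.965·√(gD⁵h_f/L)·ln[ε/(3.7D) + √(3.17ν²L/(gD³h_f))]
√(gD⁵h_f/L) = √(9.81·0.0543⁵·74.9/1620) = 4.627×10^-4
ε/(3.7D) = 2.84×10^-4; √(3.17ν²L/(gD³h_f)) = 1.65×10^-4
Q = -0.965·4.627×10^-4·ln(4.492×10^-4) = 0.003442 m³/s
Check: V = 1.49 m/s, Re = 1.02×10^5, f = 0.02247, h_f = 75.5 m ≈ 74.9 m ✓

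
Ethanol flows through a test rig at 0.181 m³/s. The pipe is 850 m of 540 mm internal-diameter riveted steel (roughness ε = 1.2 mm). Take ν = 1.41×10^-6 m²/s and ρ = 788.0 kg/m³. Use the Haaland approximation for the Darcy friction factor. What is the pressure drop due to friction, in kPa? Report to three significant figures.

V = 4Q/(πD²) = 4·0.181/(π·0.540²) = 0.7903 m/s
Re = VD/ν = 0.7903·0.540/1.41×10^-6 = 3.03×10^5 → turbulent
ε/D = 1.2/540 = 0.00222
Haaland: f = 0.02463
h_f = f(L/D)V²/(2g) = 0.02463·(850/0.540)·0.7903²/(2·9.81) = 1.234 m
Δp = ρg·h_f = 788.0·9.81·1.234 = 9.540 kPa

Δp ≈ 9.54 kPa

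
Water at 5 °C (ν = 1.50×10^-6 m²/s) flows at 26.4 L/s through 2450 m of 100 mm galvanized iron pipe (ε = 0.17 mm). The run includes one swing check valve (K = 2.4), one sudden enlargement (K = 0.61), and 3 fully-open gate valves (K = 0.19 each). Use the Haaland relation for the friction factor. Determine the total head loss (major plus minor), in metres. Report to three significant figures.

V = 4Q/(πD²) = 3.361 m/s; V²/2g = 0.5759 m
Re = 2.24×10^5, ε/D = 0.00170 → f = 0.02327 (Haaland)
Major: h_f = f(L/D)·V²/2g = 0.02327·24500·0.5759 = 328.3 m
Minor: ΣK = 3.58; h_m = ΣK·V²/2g = 2.062 m
Total H_L = 328.3 + 2.062 = 330.4 m

H_L ≈ 330 m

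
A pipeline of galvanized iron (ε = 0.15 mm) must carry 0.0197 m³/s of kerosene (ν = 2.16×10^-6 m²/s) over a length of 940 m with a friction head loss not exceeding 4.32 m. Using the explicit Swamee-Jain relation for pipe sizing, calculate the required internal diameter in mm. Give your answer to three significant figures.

D ≈ 176 mm

Swamee-Jain (Type III): D = 0.66·[ε^1.25·(LQ²/(gh_f))^4.75 + ν·Q^9.4·(L/(gh_f))^5.2]^0.04
LQ²/(gh_f) = 0.008608; L/(gh_f) = 22.18
Term 1 = ε^1.25·(…)^4.75 = 2.58×10^-15; Term 2 = ν·Q^9.4·(…)^5.2 = 2.00×10^-15
D = 0.66·(2.58×10^-15 + 2.00×10^-15)^0.04 = 0.1762 m = 176 mm
Check: V = 0.808 m/s, Re = 6.59×10^4, f = 0.02287, h_f = 4.06 m ≈ 4.32 m ✓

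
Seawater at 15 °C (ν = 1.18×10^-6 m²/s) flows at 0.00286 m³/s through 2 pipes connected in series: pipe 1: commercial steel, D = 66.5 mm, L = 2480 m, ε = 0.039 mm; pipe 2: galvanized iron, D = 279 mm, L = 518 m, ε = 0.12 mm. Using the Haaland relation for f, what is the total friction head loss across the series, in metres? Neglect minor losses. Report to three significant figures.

Pipe 1: V = 0.8234 m/s, Re = 4.64×10^4, ε/D = 5.86×10^-4, f = 0.02280, h_1 = f(L/D)V²/2g = 29.38 m
Pipe 2: V = 0.04678 m/s, Re = 1.11×10^4, ε/D = 4.30×10^-4, f = 0.03060, h_2 = f(L/D)V²/2g = 0.006336 m
Series → Q common, losses add: H = Σh = 29.39 m

H ≈ 29.4 m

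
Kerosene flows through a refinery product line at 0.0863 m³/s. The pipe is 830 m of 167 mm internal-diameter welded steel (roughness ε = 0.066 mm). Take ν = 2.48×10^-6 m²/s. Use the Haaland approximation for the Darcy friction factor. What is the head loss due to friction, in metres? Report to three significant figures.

h_f ≈ 69.2 m

V = 4Q/(πD²) = 4·0.0863/(π·0.167²) = 3.940 m/s
Re = VD/ν = 3.940·0.167/2.48×10^-6 = 2.65×10^5 → turbulent
ε/D = 0.066/167 = 3.95×10^-4
Haaland: f = 0.01761
h_f = f(L/D)V²/(2g) = 0.01761·(830/0.167)·3.940²/(2·9.81) = 69.24 m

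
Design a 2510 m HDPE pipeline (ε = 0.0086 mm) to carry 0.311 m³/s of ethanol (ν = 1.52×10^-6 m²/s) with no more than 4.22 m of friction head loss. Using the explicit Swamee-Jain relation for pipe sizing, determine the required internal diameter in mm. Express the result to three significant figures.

Swamee-Jain (Type III): D = 0.66·[ε^1.25·(LQ²/(gh_f))^4.75 + ν·Q^9.4·(L/(gh_f))^5.2]^0.04
LQ²/(gh_f) = 5.864; L/(gh_f) = 60.63
Term 1 = ε^1.25·(…)^4.75 = 0.00208; Term 2 = ν·Q^9.4·(…)^5.2 = 0.0483
D = 0.66·(0.00208 + 0.0483)^0.04 = 0.5856 m = 586 mm
Check: V = 1.15 m/s, Re = 4.45×10^5, f = 0.01359, h_f = 3.96 m ≈ 4.22 m ✓

D ≈ 586 mm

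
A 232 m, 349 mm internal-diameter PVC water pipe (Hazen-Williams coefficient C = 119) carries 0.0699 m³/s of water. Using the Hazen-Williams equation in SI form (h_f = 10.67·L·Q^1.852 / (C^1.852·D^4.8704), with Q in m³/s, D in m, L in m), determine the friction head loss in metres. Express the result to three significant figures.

h_f = 10.67·232·0.0699^1.852 / (119^1.852·0.349^4.8704) = 0.4328 m

h_f ≈ 0.433 m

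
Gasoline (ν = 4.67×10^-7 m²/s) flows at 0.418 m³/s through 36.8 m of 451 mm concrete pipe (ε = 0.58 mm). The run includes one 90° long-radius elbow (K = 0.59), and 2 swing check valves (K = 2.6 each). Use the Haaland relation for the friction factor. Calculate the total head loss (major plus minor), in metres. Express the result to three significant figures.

H_L ≈ 2.62 m

V = 4Q/(πD²) = 2.617 m/s; V²/2g = 0.3490 m
Re = 2.53×10^6, ε/D = 0.00129 → f = 0.02103 (Haaland)
Major: h_f = f(L/D)·V²/2g = 0.02103·81.60·0.3490 = 0.5987 m
Minor: ΣK = 5.79; h_m = ΣK·V²/2g = 2.020 m
Total H_L = 0.5987 + 2.020 = 2.619 m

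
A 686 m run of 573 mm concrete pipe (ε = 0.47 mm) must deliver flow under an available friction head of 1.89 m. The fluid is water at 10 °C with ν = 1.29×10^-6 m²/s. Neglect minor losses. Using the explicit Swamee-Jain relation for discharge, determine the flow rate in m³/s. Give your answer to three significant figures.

Swamee-Jain (Type II): Q = -0.965·√(gD⁵h_f/L)·ln[ε/(3.7D) + √(3.17ν²L/(gD³h_f))]
√(gD⁵h_f/L) = √(9.81·0.573⁵·1.89/686) = 0.04086
ε/(3.7D) = 2.22×10^-4; √(3.17ν²L/(gD³h_f)) = 3.22×10^-5
Q = -0.965·0.04086·ln(2.539×10^-4) = 0.3264 m³/s
Check: V = 1.27 m/s, Re = 5.62×10^5, f = 0.01945, h_f = 1.90 m ≈ 1.89 m ✓

Q ≈ 0.326 m³/s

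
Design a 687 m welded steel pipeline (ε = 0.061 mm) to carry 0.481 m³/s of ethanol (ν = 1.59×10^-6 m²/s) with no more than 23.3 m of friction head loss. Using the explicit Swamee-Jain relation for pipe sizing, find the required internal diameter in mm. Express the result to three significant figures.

Swamee-Jain (Type III): D = 0.66·[ε^1.25·(LQ²/(gh_f))^4.75 + ν·Q^9.4·(L/(gh_f))^5.2]^0.04
LQ²/(gh_f) = 0.6954; L/(gh_f) = 3.006
Term 1 = ε^1.25·(…)^4.75 = 9.60×10^-7; Term 2 = ν·Q^9.4·(…)^5.2 = 5.00×10^-7
D = 0.66·(9.60×10^-7 + 5.00×10^-7)^0.04 = 0.3856 m = 386 mm
Check: V = 4.12 m/s, Re = 9.99×10^5, f = 0.01429, h_f = 22.0 m ≈ 23.3 m ✓

D ≈ 386 mm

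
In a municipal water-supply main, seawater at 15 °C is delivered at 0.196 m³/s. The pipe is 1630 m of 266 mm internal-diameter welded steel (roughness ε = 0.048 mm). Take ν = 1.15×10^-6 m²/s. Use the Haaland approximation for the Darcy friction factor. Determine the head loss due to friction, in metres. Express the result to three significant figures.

h_f ≈ 56.5 m

V = 4Q/(πD²) = 4·0.196/(π·0.266²) = 3.527 m/s
Re = VD/ν = 3.527·0.266/1.15×10^-6 = 8.16×10^5 → turbulent
ε/D = 0.048/266 = 1.80×10^-4
Haaland: f = 0.01455
h_f = f(L/D)V²/(2g) = 0.01455·(1630/0.266)·3.527²/(2·9.81) = 56.54 m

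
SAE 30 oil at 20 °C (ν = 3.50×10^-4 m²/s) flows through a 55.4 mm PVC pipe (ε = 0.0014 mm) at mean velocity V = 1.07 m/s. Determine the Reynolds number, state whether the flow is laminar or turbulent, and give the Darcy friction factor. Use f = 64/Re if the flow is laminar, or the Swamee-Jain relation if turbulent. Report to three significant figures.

Re = VD/ν = 1.070·0.0554/3.50×10^-4 = 169
Re < 2300 → laminar → f = 64/Re = 0.3779

Re ≈ 169; laminar; f = 64/Re ≈ 0.378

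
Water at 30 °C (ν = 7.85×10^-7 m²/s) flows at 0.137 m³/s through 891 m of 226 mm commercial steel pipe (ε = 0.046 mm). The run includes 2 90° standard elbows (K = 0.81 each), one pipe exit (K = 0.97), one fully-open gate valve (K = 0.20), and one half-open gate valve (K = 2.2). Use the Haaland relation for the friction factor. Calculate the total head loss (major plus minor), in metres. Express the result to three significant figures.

V = 4Q/(πD²) = 3.415 m/s; V²/2g = 0.5945 m
Re = 9.83×10^5, ε/D = 2.04×10^-4 → f = 0.01465 (Haaland)
Major: h_f = f(L/D)·V²/2g = 0.01465·3942·0.5945 = 34.34 m
Minor: ΣK = 4.99; h_m = ΣK·V²/2g = 2.966 m
Total H_L = 34.34 + 2.966 = 37.30 m

H_L ≈ 37.3 m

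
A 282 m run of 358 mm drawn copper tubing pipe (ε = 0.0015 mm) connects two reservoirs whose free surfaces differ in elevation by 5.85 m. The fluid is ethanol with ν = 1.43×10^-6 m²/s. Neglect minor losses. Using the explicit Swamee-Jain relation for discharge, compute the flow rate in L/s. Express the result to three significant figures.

Q ≈ 351 L/s

Swamee-Jain (Type II): Q = -0.965·√(gD⁵h_f/L)·ln[ε/(3.7D) + √(3.17ν²L/(gD³h_f))]
√(gD⁵h_f/L) = √(9.81·0.358⁵·5.85/282) = 0.03459
ε/(3.7D) = 1.13×10^-6; √(3.17ν²L/(gD³h_f)) = 2.63×10^-5
Q = -0.965·0.03459·ln(2.748×10^-5) = 0.3506 m³/s
Check: V = 3.48 m/s, Re = 8.72×10^5, f = 0.01198, h_f = 5.83 m ≈ 5.85 m ✓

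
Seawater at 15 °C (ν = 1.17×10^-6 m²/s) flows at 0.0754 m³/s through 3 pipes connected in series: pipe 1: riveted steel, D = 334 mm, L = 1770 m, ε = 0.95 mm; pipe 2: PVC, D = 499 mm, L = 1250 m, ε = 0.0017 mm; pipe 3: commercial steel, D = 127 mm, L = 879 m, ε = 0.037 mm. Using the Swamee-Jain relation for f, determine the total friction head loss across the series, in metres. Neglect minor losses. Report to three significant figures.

H ≈ 206 m

Pipe 1: V = 0.8606 m/s, Re = 2.46×10^5, ε/D = 0.00284, f = 0.02651, h_1 = f(L/D)V²/2g = 5.303 m
Pipe 2: V = 0.3855 m/s, Re = 1.64×10^5, ε/D = 3.41×10^-6, f = 0.01617, h_2 = f(L/D)V²/2g = 0.3069 m
Pipe 3: V = 5.952 m/s, Re = 6.46×10^5, ε/D = 2.91×10^-4, f = 0.01604, h_3 = f(L/D)V²/2g = 200.4 m
Series → Q common, losses add: H = Σh = 206.0 m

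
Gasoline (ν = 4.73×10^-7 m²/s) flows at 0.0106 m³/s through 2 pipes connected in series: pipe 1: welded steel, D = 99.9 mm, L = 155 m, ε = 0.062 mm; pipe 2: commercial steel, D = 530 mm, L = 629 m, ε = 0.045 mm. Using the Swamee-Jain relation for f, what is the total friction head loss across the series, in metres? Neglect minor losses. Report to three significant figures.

Pipe 1: V = 1.352 m/s, Re = 2.86×10^5, ε/D = 6.21×10^-4, f = 0.01905, h_1 = f(L/D)V²/2g = 2.755 m
Pipe 2: V = 0.04805 m/s, Re = 5.38×10^4, ε/D = 8.49×10^-5, f = 0.02078, h_2 = f(L/D)V²/2g = 0.002901 m
Series → Q common, losses add: H = Σh = 2.758 m

H ≈ 2.76 m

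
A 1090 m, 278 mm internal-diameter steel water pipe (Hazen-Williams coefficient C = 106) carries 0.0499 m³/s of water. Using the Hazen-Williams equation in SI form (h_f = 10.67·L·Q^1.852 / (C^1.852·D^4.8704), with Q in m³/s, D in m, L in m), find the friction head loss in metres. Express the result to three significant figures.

h_f ≈ 4.09 m

h_f = 10.67·1090·0.0499^1.852 / (106^1.852·0.278^4.8704) = 4.086 m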